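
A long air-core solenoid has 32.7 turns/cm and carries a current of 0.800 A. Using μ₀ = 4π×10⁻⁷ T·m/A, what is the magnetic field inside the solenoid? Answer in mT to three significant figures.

Inside a long solenoid, B = μ₀nI.
B = (4π×10⁻⁷)(3.270×10^3 m⁻¹)(0.800 A) = 3.287×10^-3 T.

B ≈ 3.29 mT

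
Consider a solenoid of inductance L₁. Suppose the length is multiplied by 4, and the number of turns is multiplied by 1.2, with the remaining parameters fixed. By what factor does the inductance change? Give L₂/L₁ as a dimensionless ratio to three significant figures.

L₂/L₁ = 0.360

For a solenoid, L ∝ μᵣN²A/ℓ.
L₂/L₁ = (4)^-1 × (1.2)^2 = 0.360.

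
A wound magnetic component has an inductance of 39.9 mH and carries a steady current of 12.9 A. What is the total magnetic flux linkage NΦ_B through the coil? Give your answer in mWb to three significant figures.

NΦ_B ≈ 515 mWb

From L = NΦ_B/I, the flux linkage is NΦ_B = LI.
NΦ_B = (3.990×10^-2 H)(12.9 A) = 0.5147 Wb.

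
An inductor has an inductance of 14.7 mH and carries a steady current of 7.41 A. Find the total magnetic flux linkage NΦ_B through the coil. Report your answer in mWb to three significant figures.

From L = NΦ_B/I, the flux linkage is NΦ_B = LI.
NΦ_B = (1.470×10^-2 H)(7.41 A) = 0.1089 Wb.

NΦ_B ≈ 109 mWb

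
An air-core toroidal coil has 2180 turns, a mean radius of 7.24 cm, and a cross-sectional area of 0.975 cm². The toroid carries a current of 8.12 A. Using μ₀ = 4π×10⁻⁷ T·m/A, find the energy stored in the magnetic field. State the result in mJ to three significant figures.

L = μ₀N²A/(2πR) = (4π×10⁻⁷)(2180)²(9.750×10^-5)/(2π×7.240×10^-2) = 1.280×10^-3 H.
U = ½LI² = ½(1.280×10^-3)(8.12)² = 4.220×10^-2 J.

U ≈ 42.2 mJ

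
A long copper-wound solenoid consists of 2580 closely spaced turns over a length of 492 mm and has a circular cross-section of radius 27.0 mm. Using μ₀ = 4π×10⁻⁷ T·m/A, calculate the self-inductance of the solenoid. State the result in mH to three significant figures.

L ≈ 38.9 mH

A = πr² = π(2.700×10^-2 m)² = 2.290×10^-3 m².
For a long solenoid, L = μ₀N²A/ℓ.
L = (4π×10⁻⁷)(2580)²(2.290×10^-3)/(0.492 m) = 3.894×10^-2 H.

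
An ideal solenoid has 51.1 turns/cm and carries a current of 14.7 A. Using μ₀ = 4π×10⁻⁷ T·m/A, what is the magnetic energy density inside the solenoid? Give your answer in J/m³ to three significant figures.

u ≈ 3550 J/m³

B = μ₀nI = (4π×10⁻⁷)(5.110×10^3)(14.7) = 9.439×10^-2 T.
u = B²/(2μ₀) = (9.439×10^-2)²/(2×4π×10⁻⁷) = 3.545×10^3 J/m³.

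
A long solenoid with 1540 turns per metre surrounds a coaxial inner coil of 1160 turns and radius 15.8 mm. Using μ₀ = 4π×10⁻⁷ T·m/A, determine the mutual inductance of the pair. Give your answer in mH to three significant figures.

M ≈ 1.76 mH

The outer solenoid produces a uniform field B₁ = μ₀n₁I₁ across the inner coil,
so the flux linkage is N₂Φ = N₂B₁A₂ = μ₀n₁N₂A₂·I₁, giving M = μ₀n₁N₂A₂.
A₂ = πr² = π(1.580×10^-2 m)² = 7.843×10^-4 m².
M = (4π×10⁻⁷)(1540)(1160)(7.843×10^-4) = 1.761×10^-3 H.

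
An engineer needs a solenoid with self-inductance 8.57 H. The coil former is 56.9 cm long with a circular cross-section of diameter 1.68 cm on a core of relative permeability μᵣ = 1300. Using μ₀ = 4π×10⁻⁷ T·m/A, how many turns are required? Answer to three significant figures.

N ≈ 3670 turns

A = π(d/2)² = π(8.400×10^-3 m)² = 2.217×10^-4 m².
From L = μ₀μᵣN²A/ℓ, N = √(Lℓ / (μ₀μᵣA)).
N = √[(8.57)(0.569) / ((4π×10⁻⁷)(1300)×2.217×10^-4)] = √(1.347×10^7) ≈ 3669.6.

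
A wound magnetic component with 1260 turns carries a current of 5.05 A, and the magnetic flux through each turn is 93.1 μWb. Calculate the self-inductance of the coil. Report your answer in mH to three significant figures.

Self-inductance is defined by L = NΦ_B/I (flux linkage over current).
L = (1260)(9.310×10^-5 Wb)/(5.05 A) = 2.323×10^-2 H.

L ≈ 23.2 mH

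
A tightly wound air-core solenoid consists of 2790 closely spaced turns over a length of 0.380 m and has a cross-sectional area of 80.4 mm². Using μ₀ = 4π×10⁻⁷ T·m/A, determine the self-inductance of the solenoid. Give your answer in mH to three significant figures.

L ≈ 2.07 mH

A = 80.4 mm² = 8.040×10^-5 m².
For a long solenoid, L = μ₀N²A/ℓ.
L = (4π×10⁻⁷)(2790)²(8.040×10^-5)/(0.38 m) = 2.070×10^-3 H.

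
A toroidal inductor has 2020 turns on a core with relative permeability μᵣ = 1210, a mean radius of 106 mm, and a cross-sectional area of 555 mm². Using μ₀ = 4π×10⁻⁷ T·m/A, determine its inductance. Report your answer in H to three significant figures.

For a thin toroid, L = μ₀μᵣN²A/(2πR).
L = (4π×10⁻⁷)(1210)(2020)²(5.550×10^-4) / (2π×0.106 m) = 5.17 H.

L ≈ 5.17 H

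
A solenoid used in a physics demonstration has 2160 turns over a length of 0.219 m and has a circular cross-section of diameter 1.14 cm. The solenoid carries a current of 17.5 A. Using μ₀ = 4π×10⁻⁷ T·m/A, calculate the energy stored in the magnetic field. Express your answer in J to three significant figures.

U ≈ 0.418 J

A = π(d/2)² = π(5.700×10^-3 m)² = 1.021×10^-4 m².
L = μ₀N²A/ℓ = (4π×10⁻⁷)(2160)²(1.021×10^-4)/(0.219) = 2.733×10^-3 H.
U = ½LI² = ½(2.733×10^-3)(17.5)² = 0.4184 J.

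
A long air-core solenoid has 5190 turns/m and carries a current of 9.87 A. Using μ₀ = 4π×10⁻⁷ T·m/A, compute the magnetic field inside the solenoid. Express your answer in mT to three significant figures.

B ≈ 64.4 mT

Inside a long solenoid, B = μ₀nI.
B = (4π×10⁻⁷)(5.190×10^3 m⁻¹)(9.87 A) = 6.437×10^-2 T.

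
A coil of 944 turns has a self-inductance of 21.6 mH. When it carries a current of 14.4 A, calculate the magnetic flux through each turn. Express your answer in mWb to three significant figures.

Φ_B ≈ 0.329 mWb

From L = NΦ_B/I, the flux per turn is Φ_B = LI/N.
Φ_B = (2.160×10^-2 H)(14.4 A)/944 = 3.2949×10^-4 Wb.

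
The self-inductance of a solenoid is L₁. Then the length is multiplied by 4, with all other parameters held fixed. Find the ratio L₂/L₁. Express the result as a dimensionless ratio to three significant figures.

L₂/L₁ = 0.250

For a solenoid, L ∝ μᵣN²A/ℓ.
L₂/L₁ = (4)^-1 = 0.250.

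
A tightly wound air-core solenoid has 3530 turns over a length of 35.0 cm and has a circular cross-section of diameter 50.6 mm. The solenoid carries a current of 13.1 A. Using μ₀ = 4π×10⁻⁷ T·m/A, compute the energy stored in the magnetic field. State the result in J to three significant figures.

A = π(d/2)² = π(2.530×10^-2 m)² = 2.011×10^-3 m².
L = μ₀N²A/ℓ = (4π×10⁻⁷)(3530)²(2.011×10^-3)/(0.35) = 8.997×10^-2 H.
U = ½LI² = ½(8.997×10^-2)(13.1)² = 7.72 J.

U ≈ 7.72 J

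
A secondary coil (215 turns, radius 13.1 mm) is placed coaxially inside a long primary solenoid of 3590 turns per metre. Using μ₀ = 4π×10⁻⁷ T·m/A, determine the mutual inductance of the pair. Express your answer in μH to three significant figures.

M ≈ 523 μH

The outer solenoid produces a uniform field B₁ = μ₀n₁I₁ across the inner coil,
so the flux linkage is N₂Φ = N₂B₁A₂ = μ₀n₁N₂A₂·I₁, giving M = μ₀n₁N₂A₂.
A₂ = πr² = π(1.310×10^-2 m)² = 5.391×10^-4 m².
M = (4π×10⁻⁷)(3590)(215)(5.391×10^-4) = 5.229×10^-4 H.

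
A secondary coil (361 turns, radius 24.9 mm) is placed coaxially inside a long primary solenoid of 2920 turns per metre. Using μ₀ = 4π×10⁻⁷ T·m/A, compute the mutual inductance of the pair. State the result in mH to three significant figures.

The outer solenoid produces a uniform field B₁ = μ₀n₁I₁ across the inner coil,
so the flux linkage is N₂Φ = N₂B₁A₂ = μ₀n₁N₂A₂·I₁, giving M = μ₀n₁N₂A₂.
A₂ = πr² = π(2.490×10^-2 m)² = 1.948×10^-3 m².
M = (4π×10⁻⁷)(2920)(361)(1.948×10^-3) = 2.580×10^-3 H.

M ≈ 2.58 mH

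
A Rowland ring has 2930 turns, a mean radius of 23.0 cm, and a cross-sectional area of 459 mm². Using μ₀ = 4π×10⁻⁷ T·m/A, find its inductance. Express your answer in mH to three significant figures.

For a thin toroid, L = μ₀N²A/(2πR).
L = (4π×10⁻⁷)(2930)²(4.590×10^-4) / (2π×0.23 m) = 3.426×10^-3 H.

L ≈ 3.43 mH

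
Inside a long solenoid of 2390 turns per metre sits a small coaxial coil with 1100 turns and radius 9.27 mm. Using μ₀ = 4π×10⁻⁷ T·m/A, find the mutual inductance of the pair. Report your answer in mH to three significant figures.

The outer solenoid produces a uniform field B₁ = μ₀n₁I₁ across the inner coil,
so the flux linkage is N₂Φ = N₂B₁A₂ = μ₀n₁N₂A₂·I₁, giving M = μ₀n₁N₂A₂.
A₂ = πr² = π(9.270×10^-3 m)² = 2.700×10^-4 m².
M = (4π×10⁻⁷)(2390)(1100)(2.700×10^-4) = 8.919×10^-4 H.

M ≈ 0.892 mH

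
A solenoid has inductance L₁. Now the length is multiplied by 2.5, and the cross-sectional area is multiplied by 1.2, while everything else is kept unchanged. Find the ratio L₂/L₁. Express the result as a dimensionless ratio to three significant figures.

L₂/L₁ = 0.480

For a solenoid, L ∝ μᵣN²A/ℓ.
L₂/L₁ = (2.5)^-1 × (1.2) = 0.480.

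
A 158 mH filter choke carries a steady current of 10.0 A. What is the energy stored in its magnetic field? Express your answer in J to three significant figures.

U ≈ 7.90 J

Stored magnetic energy: U = ½LI².
U = ½(0.158 H)(10.0 A)² = 7.9 J.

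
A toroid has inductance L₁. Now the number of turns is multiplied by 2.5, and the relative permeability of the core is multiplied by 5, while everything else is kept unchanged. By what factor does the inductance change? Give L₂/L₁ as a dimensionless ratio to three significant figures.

For a toroid, L ∝ μᵣN²A/R.
L₂/L₁ = (2.5)^2 × (5) = 31.3.

L₂/L₁ = 31.3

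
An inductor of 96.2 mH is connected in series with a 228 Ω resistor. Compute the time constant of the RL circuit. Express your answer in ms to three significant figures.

τ = L/R = (9.620×10^-2 H)/(228 Ω) = 4.219×10^-4 s.

τ ≈ 0.422 ms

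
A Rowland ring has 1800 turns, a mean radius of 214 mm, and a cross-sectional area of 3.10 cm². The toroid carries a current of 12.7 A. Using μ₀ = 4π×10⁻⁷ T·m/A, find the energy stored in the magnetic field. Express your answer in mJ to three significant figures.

L = μ₀N²A/(2πR) = (4π×10⁻⁷)(1800)²(3.100×10^-4)/(2π×0.214) = 9.387×10^-4 H.
U = ½LI² = ½(9.387×10^-4)(12.7)² = 7.570×10^-2 J.

U ≈ 75.7 mJ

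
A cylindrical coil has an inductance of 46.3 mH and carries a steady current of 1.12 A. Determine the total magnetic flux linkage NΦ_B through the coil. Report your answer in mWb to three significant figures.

From L = NΦ_B/I, the flux linkage is NΦ_B = LI.
NΦ_B = (4.630×10^-2 H)(1.12 A) = 5.186×10^-2 Wb.

NΦ_B ≈ 51.9 mWb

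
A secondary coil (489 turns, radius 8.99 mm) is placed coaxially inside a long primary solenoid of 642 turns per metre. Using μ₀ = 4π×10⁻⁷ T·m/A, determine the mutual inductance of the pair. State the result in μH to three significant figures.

The outer solenoid produces a uniform field B₁ = μ₀n₁I₁ across the inner coil,
so the flux linkage is N₂Φ = N₂B₁A₂ = μ₀n₁N₂A₂·I₁, giving M = μ₀n₁N₂A₂.
A₂ = πr² = π(8.990×10^-3 m)² = 2.539×10^-4 m².
M = (4π×10⁻⁷)(642)(489)(2.539×10^-4) = 1.002×10^-4 H.

M ≈ 100 μH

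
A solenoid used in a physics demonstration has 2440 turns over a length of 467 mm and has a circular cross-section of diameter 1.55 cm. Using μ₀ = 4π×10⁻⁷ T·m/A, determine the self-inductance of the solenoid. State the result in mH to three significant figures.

A = π(d/2)² = π(7.750×10^-3 m)² = 1.887×10^-4 m².
For a long solenoid, L = μ₀N²A/ℓ.
L = (4π×10⁻⁷)(2440)²(1.887×10^-4)/(0.467 m) = 3.023×10^-3 H.

L ≈ 3.02 mH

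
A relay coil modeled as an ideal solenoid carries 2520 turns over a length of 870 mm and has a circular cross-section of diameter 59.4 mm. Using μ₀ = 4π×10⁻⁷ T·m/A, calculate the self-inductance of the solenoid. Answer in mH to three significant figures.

L ≈ 25.4 mH

A = π(d/2)² = π(2.970×10^-2 m)² = 2.771×10^-3 m².
For a long solenoid, L = μ₀N²A/ℓ.
L = (4π×10⁻⁷)(2520)²(2.771×10^-3)/(0.87 m) = 2.542×10^-2 H.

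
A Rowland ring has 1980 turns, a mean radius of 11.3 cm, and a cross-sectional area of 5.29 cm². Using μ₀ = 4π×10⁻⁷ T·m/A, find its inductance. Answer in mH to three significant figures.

For a thin toroid, L = μ₀N²A/(2πR).
L = (4π×10⁻⁷)(1980)²(5.290×10^-4) / (2π×0.113 m) = 3.671×10^-3 H.

L ≈ 3.67 mH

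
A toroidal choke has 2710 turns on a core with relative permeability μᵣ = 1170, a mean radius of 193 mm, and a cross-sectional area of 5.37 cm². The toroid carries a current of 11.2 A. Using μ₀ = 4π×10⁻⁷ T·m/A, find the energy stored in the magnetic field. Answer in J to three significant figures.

L = μ₀μᵣN²A/(2πR) = (4π×10⁻⁷)(1170)(2710)²(5.370×10^-4)/(2π×0.193) = 4.782 H.
U = ½LI² = ½(4.782)(11.2)² = 299.9 J.

U ≈ 300 J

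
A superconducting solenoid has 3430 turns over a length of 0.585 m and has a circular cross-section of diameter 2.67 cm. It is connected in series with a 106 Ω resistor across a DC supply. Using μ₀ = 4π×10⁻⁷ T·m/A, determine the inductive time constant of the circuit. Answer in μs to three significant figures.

A = π(d/2)² = π(1.335×10^-2 m)² = 5.599×10^-4 m².
L = μ₀N²A/ℓ = (4π×10⁻⁷)(3430)²(5.599×10^-4)/(0.585) = 1.41499×10^-2 H.
τ = L/R = (1.41499×10^-2)/(106) = 1.3349×10^-4 s.

τ ≈ 133 μs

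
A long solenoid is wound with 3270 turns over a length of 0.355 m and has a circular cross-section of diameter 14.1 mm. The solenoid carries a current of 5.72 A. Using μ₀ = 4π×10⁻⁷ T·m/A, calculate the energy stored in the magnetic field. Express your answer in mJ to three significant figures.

A = π(d/2)² = π(7.050×10^-3 m)² = 1.561×10^-4 m².
L = μ₀N²A/ℓ = (4π×10⁻⁷)(3270)²(1.561×10^-4)/(0.355) = 5.910×10^-3 H.
U = ½LI² = ½(5.910×10^-3)(5.72)² = 9.669×10^-2 J.

U ≈ 96.7 mJ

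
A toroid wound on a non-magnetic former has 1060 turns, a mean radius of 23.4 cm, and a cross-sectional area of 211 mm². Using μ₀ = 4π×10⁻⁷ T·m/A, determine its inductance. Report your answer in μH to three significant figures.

L ≈ 203 μH

For a thin toroid, L = μ₀N²A/(2πR).
L = (4π×10⁻⁷)(1060)²(2.110×10^-4) / (2π×0.234 m) = 2.026×10^-4 H.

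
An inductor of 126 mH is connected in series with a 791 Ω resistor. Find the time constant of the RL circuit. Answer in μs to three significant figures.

τ ≈ 159 μs

τ = L/R = (0.126 H)/(791 Ω) = 1.593×10^-4 s.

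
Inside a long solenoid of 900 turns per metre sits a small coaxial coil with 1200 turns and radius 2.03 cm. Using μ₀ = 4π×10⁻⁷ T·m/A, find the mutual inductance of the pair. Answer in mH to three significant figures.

The outer solenoid produces a uniform field B₁ = μ₀n₁I₁ across the inner coil,
so the flux linkage is N₂Φ = N₂B₁A₂ = μ₀n₁N₂A₂·I₁, giving M = μ₀n₁N₂A₂.
A₂ = πr² = π(2.030×10^-2 m)² = 1.2946×10^-3 m².
M = (4π×10⁻⁷)(900)(1200)(1.2946×10^-3) = 1.757×10^-3 H.

M ≈ 1.76 mH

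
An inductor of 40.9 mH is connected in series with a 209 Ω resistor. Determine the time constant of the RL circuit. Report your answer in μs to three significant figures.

τ = L/R = (4.090×10^-2 H)/(209 Ω) = 1.957×10^-4 s.

τ ≈ 196 μs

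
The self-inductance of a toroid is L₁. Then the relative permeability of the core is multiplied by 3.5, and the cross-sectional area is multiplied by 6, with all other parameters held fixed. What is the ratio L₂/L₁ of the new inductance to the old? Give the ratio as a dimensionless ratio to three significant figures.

L₂/L₁ = 21.0

For a toroid, L ∝ μᵣN²A/R.
L₂/L₁ = (3.5) × (6) = 21.0.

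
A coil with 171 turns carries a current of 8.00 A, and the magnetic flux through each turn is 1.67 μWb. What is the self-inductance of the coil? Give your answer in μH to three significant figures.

Self-inductance is defined by L = NΦ_B/I (flux linkage over current).
L = (171)(1.670×10^-6 Wb)/(8.00 A) = 3.570×10^-5 H.

L ≈ 35.7 μH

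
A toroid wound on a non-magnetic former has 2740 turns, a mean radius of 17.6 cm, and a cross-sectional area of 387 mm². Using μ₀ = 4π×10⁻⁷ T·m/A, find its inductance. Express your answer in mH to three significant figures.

For a thin toroid, L = μ₀N²A/(2πR).
L = (4π×10⁻⁷)(2740)²(3.870×10^-4) / (2π×0.176 m) = 3.302×10^-3 H.

L ≈ 3.30 mH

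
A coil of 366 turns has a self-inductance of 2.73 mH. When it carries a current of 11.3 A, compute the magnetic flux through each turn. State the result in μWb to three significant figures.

From L = NΦ_B/I, the flux per turn is Φ_B = LI/N.
Φ_B = (2.730×10^-3 H)(11.3 A)/366 = 8.429×10^-5 Wb.

Φ_B ≈ 84.3 μWb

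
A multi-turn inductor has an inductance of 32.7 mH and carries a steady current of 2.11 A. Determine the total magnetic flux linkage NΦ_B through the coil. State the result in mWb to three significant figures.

From L = NΦ_B/I, the flux linkage is NΦ_B = LI.
NΦ_B = (3.270×10^-2 H)(2.11 A) = 6.900×10^-2 Wb.

NΦ_B ≈ 69.0 mWb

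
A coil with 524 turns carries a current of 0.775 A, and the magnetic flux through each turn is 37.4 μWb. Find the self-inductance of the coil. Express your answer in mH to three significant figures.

L ≈ 25.3 mH

Self-inductance is defined by L = NΦ_B/I (flux linkage over current).
L = (524)(3.740×10^-5 Wb)/(0.775 A) = 2.529×10^-2 H.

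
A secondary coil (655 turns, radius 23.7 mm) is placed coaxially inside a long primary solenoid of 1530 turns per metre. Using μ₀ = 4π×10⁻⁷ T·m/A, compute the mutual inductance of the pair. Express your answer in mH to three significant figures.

The outer solenoid produces a uniform field B₁ = μ₀n₁I₁ across the inner coil,
so the flux linkage is N₂Φ = N₂B₁A₂ = μ₀n₁N₂A₂·I₁, giving M = μ₀n₁N₂A₂.
A₂ = πr² = π(2.370×10^-2 m)² = 1.7646×10^-3 m².
M = (4π×10⁻⁷)(1530)(655)(1.7646×10^-3) = 2.222×10^-3 H.

M ≈ 2.22 mH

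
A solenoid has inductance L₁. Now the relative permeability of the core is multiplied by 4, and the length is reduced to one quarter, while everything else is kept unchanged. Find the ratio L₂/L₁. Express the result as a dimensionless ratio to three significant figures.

L₂/L₁ = 16.0

For a solenoid, L ∝ μᵣN²A/ℓ.
L₂/L₁ = (4) × (0.25)^-1 = 16.0.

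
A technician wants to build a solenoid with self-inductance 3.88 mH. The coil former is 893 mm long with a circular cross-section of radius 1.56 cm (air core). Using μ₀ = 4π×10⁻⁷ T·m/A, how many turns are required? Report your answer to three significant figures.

A = πr² = π(1.560×10^-2 m)² = 7.645×10^-4 m².
From L = μ₀N²A/ℓ, N = √(Lℓ / (μ₀A)).
N = √[(3.880×10^-3)(0.893) / ((4π×10⁻⁷)×7.645×10^-4)] = √(3.606×10^6) ≈ 1899.1.

N ≈ 1900 turns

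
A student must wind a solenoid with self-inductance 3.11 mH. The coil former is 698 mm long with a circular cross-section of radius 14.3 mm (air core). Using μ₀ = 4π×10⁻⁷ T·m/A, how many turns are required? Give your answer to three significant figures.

N ≈ 1640 turns

A = πr² = π(1.430×10^-2 m)² = 6.424×10^-4 m².
From L = μ₀N²A/ℓ, N = √(Lℓ / (μ₀A)).
N = √[(3.110×10^-3)(0.698) / ((4π×10⁻⁷)×6.424×10^-4)] = √(2.689×10^6) ≈ 1639.8.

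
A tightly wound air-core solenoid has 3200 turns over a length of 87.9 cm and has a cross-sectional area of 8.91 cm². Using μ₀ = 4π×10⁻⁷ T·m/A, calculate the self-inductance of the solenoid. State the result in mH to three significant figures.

A = 8.91 cm² = 8.910×10^-4 m².
For a long solenoid, L = μ₀N²A/ℓ.
L = (4π×10⁻⁷)(3200)²(8.910×10^-4)/(0.879 m) = 1.304×10^-2 H.

L ≈ 13.0 mH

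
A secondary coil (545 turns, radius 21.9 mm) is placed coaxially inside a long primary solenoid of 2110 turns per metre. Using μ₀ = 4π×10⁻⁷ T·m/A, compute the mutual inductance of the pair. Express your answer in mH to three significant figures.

The outer solenoid produces a uniform field B₁ = μ₀n₁I₁ across the inner coil,
so the flux linkage is N₂Φ = N₂B₁A₂ = μ₀n₁N₂A₂·I₁, giving M = μ₀n₁N₂A₂.
A₂ = πr² = π(2.190×10^-2 m)² = 1.507×10^-3 m².
M = (4π×10⁻⁷)(2110)(545)(1.507×10^-3) = 2.177×10^-3 H.

M ≈ 2.18 mH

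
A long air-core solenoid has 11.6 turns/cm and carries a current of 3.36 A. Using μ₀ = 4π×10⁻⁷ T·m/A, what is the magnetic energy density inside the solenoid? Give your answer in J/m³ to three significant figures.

B = μ₀nI = (4π×10⁻⁷)(1.160×10^3)(3.36) = 4.898×10^-3 T.
u = B²/(2μ₀) = (4.898×10^-3)²/(2×4π×10⁻⁷) = 9.54497 J/m³.

u ≈ 9.54 J/m³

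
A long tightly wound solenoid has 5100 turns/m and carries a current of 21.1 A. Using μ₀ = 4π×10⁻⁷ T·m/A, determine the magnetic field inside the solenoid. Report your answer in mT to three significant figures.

Inside a long solenoid, B = μ₀nI.
B = (4π×10⁻⁷)(5.100×10^3 m⁻¹)(21.1 A) = 0.1352 T.

B ≈ 135 mT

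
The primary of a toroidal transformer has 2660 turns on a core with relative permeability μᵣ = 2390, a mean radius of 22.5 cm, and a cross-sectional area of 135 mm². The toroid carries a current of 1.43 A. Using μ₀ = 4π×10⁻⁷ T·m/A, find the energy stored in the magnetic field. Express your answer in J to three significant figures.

L = μ₀μᵣN²A/(2πR) = (4π×10⁻⁷)(2390)(2660)²(1.350×10^-4)/(2π×0.225) = 2.029 H.
U = ½LI² = ½(2.029)(1.43)² = 2.0748 J.

U ≈ 2.07 J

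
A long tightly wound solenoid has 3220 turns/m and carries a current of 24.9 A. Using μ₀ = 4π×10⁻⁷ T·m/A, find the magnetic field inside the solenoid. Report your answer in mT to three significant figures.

Inside a long solenoid, B = μ₀nI.
B = (4π×10⁻⁷)(3.220×10^3 m⁻¹)(24.9 A) = 0.1008 T.

B ≈ 101 mT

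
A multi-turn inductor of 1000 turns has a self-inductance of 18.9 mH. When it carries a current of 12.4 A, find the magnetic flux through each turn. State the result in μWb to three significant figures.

Φ_B ≈ 234 μWb

From L = NΦ_B/I, the flux per turn is Φ_B = LI/N.
Φ_B = (1.890×10^-2 H)(12.4 A)/1000 = 2.344×10^-4 Wb.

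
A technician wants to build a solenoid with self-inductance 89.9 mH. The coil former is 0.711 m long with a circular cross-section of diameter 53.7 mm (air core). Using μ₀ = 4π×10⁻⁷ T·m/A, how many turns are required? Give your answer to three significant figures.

N ≈ 4740 turns

A = π(d/2)² = π(2.685×10^-2 m)² = 2.2648×10^-3 m².
From L = μ₀N²A/ℓ, N = √(Lℓ / (μ₀A)).
N = √[(8.990×10^-2)(0.711) / ((4π×10⁻⁷)×2.2648×10^-3)] = √(2.246×10^7) ≈ 4739.0.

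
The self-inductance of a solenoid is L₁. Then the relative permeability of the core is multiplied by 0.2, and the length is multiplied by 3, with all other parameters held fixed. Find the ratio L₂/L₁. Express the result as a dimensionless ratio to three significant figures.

For a solenoid, L ∝ μᵣN²A/ℓ.
L₂/L₁ = (0.2) × (3)^-1 = 0.0667.

L₂/L₁ = 0.0667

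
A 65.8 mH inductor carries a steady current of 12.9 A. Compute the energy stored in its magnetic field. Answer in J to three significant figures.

U ≈ 5.47 J

Stored magnetic energy: U = ½LI².
U = ½(6.580×10^-2 H)(12.9 A)² = 5.4749 J.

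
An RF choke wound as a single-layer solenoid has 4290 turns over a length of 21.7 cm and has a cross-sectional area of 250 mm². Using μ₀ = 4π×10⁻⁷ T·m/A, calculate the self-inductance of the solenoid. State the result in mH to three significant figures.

A = 250 mm² = 2.500×10^-4 m².
For a long solenoid, L = μ₀N²A/ℓ.
L = (4π×10⁻⁷)(4290)²(2.500×10^-4)/(0.217 m) = 2.664×10^-2 H.

L ≈ 26.6 mH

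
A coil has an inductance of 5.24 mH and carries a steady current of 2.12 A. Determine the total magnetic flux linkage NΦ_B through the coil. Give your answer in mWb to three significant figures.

NΦ_B ≈ 11.1 mWb

From L = NΦ_B/I, the flux linkage is NΦ_B = LI.
NΦ_B = (5.240×10^-3 H)(2.12 A) = 1.111×10^-2 Wb.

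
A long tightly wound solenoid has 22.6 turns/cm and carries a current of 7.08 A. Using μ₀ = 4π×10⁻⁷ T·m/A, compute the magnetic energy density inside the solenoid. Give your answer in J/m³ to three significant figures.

B = μ₀nI = (4π×10⁻⁷)(2.260×10^3)(7.08) = 2.011×10^-2 T.
u = B²/(2μ₀) = (2.011×10^-2)²/(2×4π×10⁻⁷) = 160.9 J/m³.

u ≈ 161 J/m³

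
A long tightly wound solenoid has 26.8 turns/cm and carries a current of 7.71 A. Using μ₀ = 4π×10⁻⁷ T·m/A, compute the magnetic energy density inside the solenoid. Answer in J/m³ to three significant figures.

B = μ₀nI = (4π×10⁻⁷)(2.680×10^3)(7.71) = 2.597×10^-2 T.
u = B²/(2μ₀) = (2.597×10^-2)²/(2×4π×10⁻⁷) = 268.3 J/m³.

u ≈ 268 J/m³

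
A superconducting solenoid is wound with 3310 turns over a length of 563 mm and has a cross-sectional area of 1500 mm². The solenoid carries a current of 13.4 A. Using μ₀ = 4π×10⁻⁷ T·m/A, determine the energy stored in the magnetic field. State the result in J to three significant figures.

U ≈ 3.29 J

A = 1500 mm² = 1.500×10^-3 m².
L = μ₀N²A/ℓ = (4π×10⁻⁷)(3310)²(1.500×10^-3)/(0.563) = 3.668×10^-2 H.
U = ½LI² = ½(3.668×10^-2)(13.4)² = 3.293 J.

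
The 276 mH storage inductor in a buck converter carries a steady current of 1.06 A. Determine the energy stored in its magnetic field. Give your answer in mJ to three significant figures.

U ≈ 155 mJ

Stored magnetic energy: U = ½LI².
U = ½(0.276 H)(1.06 A)² = 0.1551 J.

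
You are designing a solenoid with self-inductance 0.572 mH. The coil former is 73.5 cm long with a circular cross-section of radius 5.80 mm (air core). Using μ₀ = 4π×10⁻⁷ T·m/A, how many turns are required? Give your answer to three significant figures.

A = πr² = π(5.800×10^-3 m)² = 1.057×10^-4 m².
From L = μ₀N²A/ℓ, N = √(Lℓ / (μ₀A)).
N = √[(5.720×10^-4)(0.735) / ((4π×10⁻⁷)×1.057×10^-4)] = √(3.166×10^6) ≈ 1779.2.

N ≈ 1780 turns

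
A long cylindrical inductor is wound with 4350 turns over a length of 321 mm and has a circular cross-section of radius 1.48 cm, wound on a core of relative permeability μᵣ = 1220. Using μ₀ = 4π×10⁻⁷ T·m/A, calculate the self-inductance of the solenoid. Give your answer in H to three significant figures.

A = πr² = π(1.480×10^-2 m)² = 6.881×10^-4 m².
For a long solenoid, L = μ₀μᵣN²A/ℓ.
L = (4π×10⁻⁷)(1220)(4350)²(6.881×10^-4)/(0.321 m) = 62.19 H.

L ≈ 62.2 H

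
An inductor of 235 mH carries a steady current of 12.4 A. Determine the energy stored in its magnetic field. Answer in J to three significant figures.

Stored magnetic energy: U = ½LI².
U = ½(0.235 H)(12.4 A)² = 18.07 J.

U ≈ 18.1 J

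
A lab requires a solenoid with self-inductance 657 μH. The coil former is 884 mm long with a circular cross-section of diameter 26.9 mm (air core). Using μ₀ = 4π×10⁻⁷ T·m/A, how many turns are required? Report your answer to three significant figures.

N ≈ 902 turns

A = π(d/2)² = π(1.345×10^-2 m)² = 5.683×10^-4 m².
From L = μ₀N²A/ℓ, N = √(Lℓ / (μ₀A)).
N = √[(6.570×10^-4)(0.884) / ((4π×10⁻⁷)×5.683×10^-4)] = √(8.132×10^5) ≈ 901.8.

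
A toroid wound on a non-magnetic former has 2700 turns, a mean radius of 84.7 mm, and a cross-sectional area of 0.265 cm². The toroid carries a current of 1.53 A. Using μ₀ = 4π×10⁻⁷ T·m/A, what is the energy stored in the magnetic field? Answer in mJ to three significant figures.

L = μ₀N²A/(2πR) = (4π×10⁻⁷)(2700)²(2.650×10^-5)/(2π×8.470×10^-2) = 4.562×10^-4 H.
U = ½LI² = ½(4.562×10^-4)(1.53)² = 5.339×10^-4 J.

U ≈ 0.534 mJ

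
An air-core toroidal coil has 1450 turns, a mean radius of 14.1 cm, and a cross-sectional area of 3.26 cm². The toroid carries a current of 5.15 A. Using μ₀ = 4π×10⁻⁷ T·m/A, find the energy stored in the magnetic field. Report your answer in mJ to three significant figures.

L = μ₀N²A/(2πR) = (4π×10⁻⁷)(1450)²(3.260×10^-4)/(2π×0.141) = 9.722×10^-4 H.
U = ½LI² = ½(9.722×10^-4)(5.15)² = 1.289×10^-2 J.

U ≈ 12.9 mJ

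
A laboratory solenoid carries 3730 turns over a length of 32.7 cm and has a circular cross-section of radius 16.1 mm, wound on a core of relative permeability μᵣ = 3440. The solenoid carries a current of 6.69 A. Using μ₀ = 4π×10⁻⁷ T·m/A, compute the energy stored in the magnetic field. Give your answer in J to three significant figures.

A = πr² = π(1.610×10^-2 m)² = 8.143×10^-4 m².
L = μ₀μᵣN²A/ℓ = (4π×10⁻⁷)(3440)(3730)²(8.143×10^-4)/(0.327) = 149.8 H.
U = ½LI² = ½(149.8)(6.69)² = 3.352×10^3 J.

U ≈ 3350 J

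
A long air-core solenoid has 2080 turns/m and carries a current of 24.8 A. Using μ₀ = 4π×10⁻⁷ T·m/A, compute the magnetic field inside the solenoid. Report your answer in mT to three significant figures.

B ≈ 64.8 mT

Inside a long solenoid, B = μ₀nI.
B = (4π×10⁻⁷)(2.080×10^3 m⁻¹)(24.8 A) = 6.482×10^-2 T.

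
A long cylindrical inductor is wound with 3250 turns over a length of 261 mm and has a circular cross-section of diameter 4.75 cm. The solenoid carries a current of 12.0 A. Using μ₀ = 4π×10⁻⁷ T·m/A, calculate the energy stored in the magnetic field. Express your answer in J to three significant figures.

A = π(d/2)² = π(2.375×10^-2 m)² = 1.772×10^-3 m².
L = μ₀N²A/ℓ = (4π×10⁻⁷)(3250)²(1.772×10^-3)/(0.261) = 9.012×10^-2 H.
U = ½LI² = ½(9.012×10^-2)(12.0)² = 6.489 J.

U ≈ 6.49 J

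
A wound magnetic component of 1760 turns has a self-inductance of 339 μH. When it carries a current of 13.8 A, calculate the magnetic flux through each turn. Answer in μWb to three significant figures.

Φ_B ≈ 2.66 μWb

From L = NΦ_B/I, the flux per turn is Φ_B = LI/N.
Φ_B = (3.390×10^-4 H)(13.8 A)/1760 = 2.658×10^-6 Wb.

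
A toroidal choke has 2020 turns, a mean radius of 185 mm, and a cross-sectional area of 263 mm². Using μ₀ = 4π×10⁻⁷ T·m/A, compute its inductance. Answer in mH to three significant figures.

L ≈ 1.16 mH

For a thin toroid, L = μ₀N²A/(2πR).
L = (4π×10⁻⁷)(2020)²(2.630×10^-4) / (2π×0.185 m) = 1.160×10^-3 H.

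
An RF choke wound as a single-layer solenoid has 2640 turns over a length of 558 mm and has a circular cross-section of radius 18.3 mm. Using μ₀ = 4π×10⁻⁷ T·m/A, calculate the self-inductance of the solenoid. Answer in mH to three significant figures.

A = πr² = π(1.830×10^-2 m)² = 1.052×10^-3 m².
For a long solenoid, L = μ₀N²A/ℓ.
L = (4π×10⁻⁷)(2640)²(1.052×10^-3)/(0.558 m) = 1.651×10^-2 H.

L ≈ 16.5 mH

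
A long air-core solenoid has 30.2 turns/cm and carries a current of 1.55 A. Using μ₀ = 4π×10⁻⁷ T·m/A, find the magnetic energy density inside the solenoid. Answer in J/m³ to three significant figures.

B = μ₀nI = (4π×10⁻⁷)(3.020×10^3)(1.55) = 5.882×10^-3 T.
u = B²/(2μ₀) = (5.882×10^-3)²/(2×4π×10⁻⁷) = 13.77 J/m³.

u ≈ 13.8 J/m³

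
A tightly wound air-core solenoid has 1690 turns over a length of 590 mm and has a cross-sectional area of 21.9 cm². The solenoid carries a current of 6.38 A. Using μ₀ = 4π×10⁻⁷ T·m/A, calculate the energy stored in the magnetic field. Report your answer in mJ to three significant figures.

U ≈ 271 mJ

A = 21.9 cm² = 2.190×10^-3 m².
L = μ₀N²A/ℓ = (4π×10⁻⁷)(1690)²(2.190×10^-3)/(0.59) = 1.332×10^-2 H.
U = ½LI² = ½(1.332×10^-2)(6.38)² = 0.2711 J.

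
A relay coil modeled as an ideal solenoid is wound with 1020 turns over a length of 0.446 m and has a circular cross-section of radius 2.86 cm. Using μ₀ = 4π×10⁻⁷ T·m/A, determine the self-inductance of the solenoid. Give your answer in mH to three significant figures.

L ≈ 7.53 mH

A = πr² = π(2.860×10^-2 m)² = 2.570×10^-3 m².
For a long solenoid, L = μ₀N²A/ℓ.
L = (4π×10⁻⁷)(1020)²(2.570×10^-3)/(0.446 m) = 7.533×10^-3 H.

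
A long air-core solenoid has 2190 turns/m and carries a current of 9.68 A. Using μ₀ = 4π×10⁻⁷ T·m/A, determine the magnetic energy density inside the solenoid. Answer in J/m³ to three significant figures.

u ≈ 282 J/m³

B = μ₀nI = (4π×10⁻⁷)(2.190×10^3)(9.68) = 2.664×10^-2 T.
u = B²/(2μ₀) = (2.664×10^-2)²/(2×4π×10⁻⁷) = 282.4 J/m³.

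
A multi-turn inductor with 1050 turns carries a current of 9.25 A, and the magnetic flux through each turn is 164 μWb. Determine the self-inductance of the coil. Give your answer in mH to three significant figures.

L ≈ 18.6 mH

Self-inductance is defined by L = NΦ_B/I (flux linkage over current).
L = (1050)(1.640×10^-4 Wb)/(9.25 A) = 1.862×10^-2 H.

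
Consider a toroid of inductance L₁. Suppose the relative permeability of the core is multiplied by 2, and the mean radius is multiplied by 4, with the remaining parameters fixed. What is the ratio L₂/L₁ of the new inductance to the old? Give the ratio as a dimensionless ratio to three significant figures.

For a toroid, L ∝ μᵣN²A/R.
L₂/L₁ = (2) × (4)^-1 = 0.500.

L₂/L₁ = 0.500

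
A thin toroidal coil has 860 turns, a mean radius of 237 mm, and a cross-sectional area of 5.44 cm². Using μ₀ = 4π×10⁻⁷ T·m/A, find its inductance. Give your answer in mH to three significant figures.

L ≈ 0.340 mH

For a thin toroid, L = μ₀N²A/(2πR).
L = (4π×10⁻⁷)(860)²(5.440×10^-4) / (2π×0.237 m) = 3.395×10^-4 H.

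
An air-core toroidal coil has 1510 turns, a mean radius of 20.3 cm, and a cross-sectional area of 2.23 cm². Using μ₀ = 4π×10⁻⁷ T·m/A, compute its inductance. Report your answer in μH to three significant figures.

For a thin toroid, L = μ₀N²A/(2πR).
L = (4π×10⁻⁷)(1510)²(2.230×10^-4) / (2π×0.203 m) = 5.009×10^-4 H.

L ≈ 501 μH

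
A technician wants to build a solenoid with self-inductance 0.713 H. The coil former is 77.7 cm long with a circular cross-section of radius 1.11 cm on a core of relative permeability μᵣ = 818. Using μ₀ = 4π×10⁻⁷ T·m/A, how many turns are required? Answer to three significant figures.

A = πr² = π(1.110×10^-2 m)² = 3.871×10^-4 m².
From L = μ₀μᵣN²A/ℓ, N = √(Lℓ / (μ₀μᵣA)).
N = √[(0.713)(0.777) / ((4π×10⁻⁷)(818)×3.871×10^-4)] = √(1.392×10^6) ≈ 1180.0.

N ≈ 1180 turns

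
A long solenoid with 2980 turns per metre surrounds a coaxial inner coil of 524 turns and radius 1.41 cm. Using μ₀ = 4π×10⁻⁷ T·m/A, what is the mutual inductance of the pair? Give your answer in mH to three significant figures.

The outer solenoid produces a uniform field B₁ = μ₀n₁I₁ across the inner coil,
so the flux linkage is N₂Φ = N₂B₁A₂ = μ₀n₁N₂A₂·I₁, giving M = μ₀n₁N₂A₂.
A₂ = πr² = π(1.410×10^-2 m)² = 6.246×10^-4 m².
M = (4π×10⁻⁷)(2980)(524)(6.246×10^-4) = 1.226×10^-3 H.

M ≈ 1.23 mH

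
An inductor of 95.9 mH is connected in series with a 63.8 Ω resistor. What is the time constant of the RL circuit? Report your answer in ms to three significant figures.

τ ≈ 1.50 ms

τ = L/R = (9.590×10^-2 H)/(63.8 Ω) = 1.503×10^-3 s.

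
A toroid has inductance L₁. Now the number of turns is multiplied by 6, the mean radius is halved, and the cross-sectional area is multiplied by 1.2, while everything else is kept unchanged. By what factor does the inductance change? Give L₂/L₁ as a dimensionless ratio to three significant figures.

L₂/L₁ = 86.4

For a toroid, L ∝ μᵣN²A/R.
L₂/L₁ = (6)^2 × (0.5)^-1 × (1.2) = 86.4.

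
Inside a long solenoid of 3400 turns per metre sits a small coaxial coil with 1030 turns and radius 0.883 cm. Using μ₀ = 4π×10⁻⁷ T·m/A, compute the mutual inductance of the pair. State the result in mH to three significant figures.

The outer solenoid produces a uniform field B₁ = μ₀n₁I₁ across the inner coil,
so the flux linkage is N₂Φ = N₂B₁A₂ = μ₀n₁N₂A₂·I₁, giving M = μ₀n₁N₂A₂.
A₂ = πr² = π(8.830×10^-3 m)² = 2.449×10^-4 m².
M = (4π×10⁻⁷)(3400)(1030)(2.449×10^-4) = 1.078×10^-3 H.

M ≈ 1.08 mH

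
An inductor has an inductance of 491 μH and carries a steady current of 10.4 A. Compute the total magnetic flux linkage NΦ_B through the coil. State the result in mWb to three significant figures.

NΦ_B ≈ 5.11 mWb

From L = NΦ_B/I, the flux linkage is NΦ_B = LI.
NΦ_B = (4.910×10^-4 H)(10.4 A) = 5.106×10^-3 Wb.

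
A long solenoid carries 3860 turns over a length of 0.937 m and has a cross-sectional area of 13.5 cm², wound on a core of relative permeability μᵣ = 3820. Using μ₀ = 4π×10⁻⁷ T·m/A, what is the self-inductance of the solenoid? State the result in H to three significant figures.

L ≈ 103 H

A = 13.5 cm² = 1.350×10^-3 m².
For a long solenoid, L = μ₀μᵣN²A/ℓ.
L = (4π×10⁻⁷)(3820)(3860)²(1.350×10^-3)/(0.937 m) = 103 H.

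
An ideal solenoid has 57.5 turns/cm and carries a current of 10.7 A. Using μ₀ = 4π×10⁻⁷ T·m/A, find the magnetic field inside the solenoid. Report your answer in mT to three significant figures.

Inside a long solenoid, B = μ₀nI.
B = (4π×10⁻⁷)(5.750×10^3 m⁻¹)(10.7 A) = 7.731×10^-2 T.

B ≈ 77.3 mT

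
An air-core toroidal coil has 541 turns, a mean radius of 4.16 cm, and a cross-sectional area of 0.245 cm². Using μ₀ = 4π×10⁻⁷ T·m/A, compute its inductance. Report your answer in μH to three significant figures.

For a thin toroid, L = μ₀N²A/(2πR).
L = (4π×10⁻⁷)(541)²(2.450×10^-5) / (2π×4.160×10^-2 m) = 3.447×10^-5 H.

L ≈ 34.5 μH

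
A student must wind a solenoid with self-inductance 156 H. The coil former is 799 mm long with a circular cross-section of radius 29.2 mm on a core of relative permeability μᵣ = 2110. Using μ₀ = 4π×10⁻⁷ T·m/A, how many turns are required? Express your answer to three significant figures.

A = πr² = π(2.920×10^-2 m)² = 2.679×10^-3 m².
From L = μ₀μᵣN²A/ℓ, N = √(Lℓ / (μ₀μᵣA)).
N = √[(156)(0.799) / ((4π×10⁻⁷)(2110)×2.679×10^-3)] = √(1.7549×10^7) ≈ 4189.2.

N ≈ 4190 turns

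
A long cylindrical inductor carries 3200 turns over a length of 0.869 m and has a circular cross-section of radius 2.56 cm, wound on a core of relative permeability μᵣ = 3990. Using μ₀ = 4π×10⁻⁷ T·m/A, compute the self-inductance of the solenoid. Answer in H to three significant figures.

L ≈ 122 H

A = πr² = π(2.560×10^-2 m)² = 2.059×10^-3 m².
For a long solenoid, L = μ₀μᵣN²A/ℓ.
L = (4π×10⁻⁷)(3990)(3200)²(2.059×10^-3)/(0.869 m) = 121.6 H.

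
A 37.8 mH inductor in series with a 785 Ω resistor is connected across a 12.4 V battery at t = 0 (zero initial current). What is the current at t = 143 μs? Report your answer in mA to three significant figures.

I ≈ 15.0 mA

τ = L/R = 3.780×10^-2/785 = 4.815×10^-5 s; final current I_∞ = ε/R = 12.4/785 = 1.580×10^-2 A.
I(t) = I_∞(1 − e^(−t/τ)) with t/τ = 2.970.
I = (1.580×10^-2)(1 − e^(−2.970)) = 1.499×10^-2 A.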